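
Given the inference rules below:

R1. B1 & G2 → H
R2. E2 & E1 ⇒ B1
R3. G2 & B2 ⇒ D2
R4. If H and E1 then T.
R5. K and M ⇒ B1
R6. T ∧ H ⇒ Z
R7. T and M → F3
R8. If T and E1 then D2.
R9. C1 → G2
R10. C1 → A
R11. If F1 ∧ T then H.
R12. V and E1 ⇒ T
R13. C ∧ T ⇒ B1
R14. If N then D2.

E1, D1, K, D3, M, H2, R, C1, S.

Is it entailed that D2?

Yes

B1  (by R5: K, M)
G2  (by R9: C1)
H  (by R1: B1, G2)
T  (by R4: H, E1)
D2  (by R8: T, E1)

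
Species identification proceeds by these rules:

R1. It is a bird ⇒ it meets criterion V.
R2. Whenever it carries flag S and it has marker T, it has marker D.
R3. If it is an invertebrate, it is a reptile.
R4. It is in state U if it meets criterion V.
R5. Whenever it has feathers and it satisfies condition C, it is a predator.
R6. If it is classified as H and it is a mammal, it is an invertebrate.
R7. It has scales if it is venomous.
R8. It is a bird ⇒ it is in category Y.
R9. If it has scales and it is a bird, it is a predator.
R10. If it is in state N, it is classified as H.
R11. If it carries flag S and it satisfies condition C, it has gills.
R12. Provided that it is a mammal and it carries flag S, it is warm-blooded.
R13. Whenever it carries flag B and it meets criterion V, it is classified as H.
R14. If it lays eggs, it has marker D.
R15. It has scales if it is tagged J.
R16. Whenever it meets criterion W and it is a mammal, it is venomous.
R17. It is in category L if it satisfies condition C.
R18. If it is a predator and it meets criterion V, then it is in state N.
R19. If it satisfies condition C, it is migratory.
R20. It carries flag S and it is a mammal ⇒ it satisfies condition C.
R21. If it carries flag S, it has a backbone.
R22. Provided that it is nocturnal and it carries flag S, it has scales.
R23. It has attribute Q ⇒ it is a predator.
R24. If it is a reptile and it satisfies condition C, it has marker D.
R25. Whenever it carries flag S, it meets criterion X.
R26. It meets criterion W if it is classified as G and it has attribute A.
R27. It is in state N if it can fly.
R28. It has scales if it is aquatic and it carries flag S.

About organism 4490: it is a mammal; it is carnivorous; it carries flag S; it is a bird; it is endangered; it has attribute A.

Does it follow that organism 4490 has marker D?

Forward chaining from the given facts derives: meets criterion V, is in state U, is in category Y, is warm-blooded, satisfies condition C, has a backbone, meets criterion X, has gills, is in category L, is migratory.
Rules concluding "it has marker D": R2 needs "it has marker T"; R14 needs "it lays eggs"; R24 needs "it is a reptile" — none of these are established.

No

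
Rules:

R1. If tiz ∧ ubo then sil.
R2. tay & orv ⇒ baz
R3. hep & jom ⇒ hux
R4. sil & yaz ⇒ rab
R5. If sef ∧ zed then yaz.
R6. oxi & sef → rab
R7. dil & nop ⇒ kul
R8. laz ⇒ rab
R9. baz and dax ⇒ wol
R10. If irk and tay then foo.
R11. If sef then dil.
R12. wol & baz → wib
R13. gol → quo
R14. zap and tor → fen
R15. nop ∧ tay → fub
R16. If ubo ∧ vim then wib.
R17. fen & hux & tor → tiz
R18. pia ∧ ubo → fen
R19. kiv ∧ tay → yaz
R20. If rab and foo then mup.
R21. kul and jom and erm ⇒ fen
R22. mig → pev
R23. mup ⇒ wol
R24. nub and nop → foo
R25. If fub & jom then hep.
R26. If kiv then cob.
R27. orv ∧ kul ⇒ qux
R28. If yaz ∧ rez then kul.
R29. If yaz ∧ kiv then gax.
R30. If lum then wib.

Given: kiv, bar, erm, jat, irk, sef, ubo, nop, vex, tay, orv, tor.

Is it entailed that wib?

No

Forward chaining from the given facts derives: baz, foo, dil, fub, yaz, cob, gax, kul, qux.
Rules concluding wib: R12 needs wol; R16 needs vim; R30 needs lum — none of these are established.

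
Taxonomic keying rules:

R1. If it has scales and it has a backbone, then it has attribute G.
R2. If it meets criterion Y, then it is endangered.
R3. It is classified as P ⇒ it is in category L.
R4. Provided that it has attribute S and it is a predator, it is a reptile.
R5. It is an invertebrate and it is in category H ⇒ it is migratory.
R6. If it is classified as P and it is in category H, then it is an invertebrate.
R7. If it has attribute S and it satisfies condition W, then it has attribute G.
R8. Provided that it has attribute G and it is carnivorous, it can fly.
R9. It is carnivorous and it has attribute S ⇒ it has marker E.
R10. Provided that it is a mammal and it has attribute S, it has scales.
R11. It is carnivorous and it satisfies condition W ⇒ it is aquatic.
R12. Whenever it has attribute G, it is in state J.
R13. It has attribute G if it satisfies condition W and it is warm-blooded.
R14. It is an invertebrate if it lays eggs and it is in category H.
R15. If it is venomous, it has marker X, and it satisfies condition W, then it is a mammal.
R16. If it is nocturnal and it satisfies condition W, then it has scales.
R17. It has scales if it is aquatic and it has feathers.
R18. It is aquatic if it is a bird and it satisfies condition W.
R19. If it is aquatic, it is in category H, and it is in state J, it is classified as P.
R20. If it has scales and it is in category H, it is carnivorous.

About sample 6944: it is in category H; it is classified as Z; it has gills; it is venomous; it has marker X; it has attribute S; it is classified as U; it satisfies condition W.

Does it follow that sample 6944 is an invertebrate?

Yes

By R7 (it has attribute S, it satisfies condition W): it has attribute G.
By R12 (it has attribute G): it is in state J.
By R15 (it is venomous, it has marker X, it satisfies condition W): it is a mammal.
By R10 (it is a mammal, it has attribute S): it has scales.
By R20 (it has scales, it is in category H): it is carnivorous.
By R11 (it is carnivorous, it satisfies condition W): it is aquatic.
By R19 (it is aquatic, it is in category H, it is in state J): it is classified as P.
By R6 (it is classified as P, it is in category H): it is an invertebrate.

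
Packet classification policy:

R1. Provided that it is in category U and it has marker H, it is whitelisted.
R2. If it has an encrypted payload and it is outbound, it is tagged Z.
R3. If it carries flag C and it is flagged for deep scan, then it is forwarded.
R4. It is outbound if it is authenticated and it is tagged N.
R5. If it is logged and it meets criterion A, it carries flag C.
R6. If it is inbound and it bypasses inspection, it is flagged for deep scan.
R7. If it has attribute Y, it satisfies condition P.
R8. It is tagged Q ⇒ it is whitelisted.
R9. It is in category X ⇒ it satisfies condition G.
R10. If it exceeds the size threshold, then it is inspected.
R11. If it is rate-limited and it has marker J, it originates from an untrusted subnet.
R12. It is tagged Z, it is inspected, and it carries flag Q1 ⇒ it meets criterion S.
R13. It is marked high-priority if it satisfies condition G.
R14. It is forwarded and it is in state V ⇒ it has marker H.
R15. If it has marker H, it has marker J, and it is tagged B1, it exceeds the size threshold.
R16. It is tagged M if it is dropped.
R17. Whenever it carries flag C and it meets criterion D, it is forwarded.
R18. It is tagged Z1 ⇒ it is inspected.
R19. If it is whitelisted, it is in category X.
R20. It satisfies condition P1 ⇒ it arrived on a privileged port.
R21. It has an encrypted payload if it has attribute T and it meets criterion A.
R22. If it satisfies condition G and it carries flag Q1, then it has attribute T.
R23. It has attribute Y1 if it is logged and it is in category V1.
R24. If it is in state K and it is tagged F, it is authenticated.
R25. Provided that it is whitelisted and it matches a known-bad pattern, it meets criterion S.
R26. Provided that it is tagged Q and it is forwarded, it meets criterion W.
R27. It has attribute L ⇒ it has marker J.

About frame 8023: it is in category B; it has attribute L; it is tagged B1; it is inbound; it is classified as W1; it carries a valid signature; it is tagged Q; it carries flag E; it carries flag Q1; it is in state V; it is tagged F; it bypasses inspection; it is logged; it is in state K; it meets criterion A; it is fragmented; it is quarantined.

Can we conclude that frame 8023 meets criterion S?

No

Forward chaining from the given facts derives: carries flag C, is flagged for deep scan, is whitelisted, is in category X, is authenticated, has marker J, is forwarded, satisfies condition G, is marked high-priority, has marker H, exceeds the size threshold, has attribute T, meets criterion W, is inspected, has an encrypted payload.
Rules concluding "it meets criterion S": R12 needs "it is tagged Z"; R25 needs "it matches a known-bad pattern" — none of these are established.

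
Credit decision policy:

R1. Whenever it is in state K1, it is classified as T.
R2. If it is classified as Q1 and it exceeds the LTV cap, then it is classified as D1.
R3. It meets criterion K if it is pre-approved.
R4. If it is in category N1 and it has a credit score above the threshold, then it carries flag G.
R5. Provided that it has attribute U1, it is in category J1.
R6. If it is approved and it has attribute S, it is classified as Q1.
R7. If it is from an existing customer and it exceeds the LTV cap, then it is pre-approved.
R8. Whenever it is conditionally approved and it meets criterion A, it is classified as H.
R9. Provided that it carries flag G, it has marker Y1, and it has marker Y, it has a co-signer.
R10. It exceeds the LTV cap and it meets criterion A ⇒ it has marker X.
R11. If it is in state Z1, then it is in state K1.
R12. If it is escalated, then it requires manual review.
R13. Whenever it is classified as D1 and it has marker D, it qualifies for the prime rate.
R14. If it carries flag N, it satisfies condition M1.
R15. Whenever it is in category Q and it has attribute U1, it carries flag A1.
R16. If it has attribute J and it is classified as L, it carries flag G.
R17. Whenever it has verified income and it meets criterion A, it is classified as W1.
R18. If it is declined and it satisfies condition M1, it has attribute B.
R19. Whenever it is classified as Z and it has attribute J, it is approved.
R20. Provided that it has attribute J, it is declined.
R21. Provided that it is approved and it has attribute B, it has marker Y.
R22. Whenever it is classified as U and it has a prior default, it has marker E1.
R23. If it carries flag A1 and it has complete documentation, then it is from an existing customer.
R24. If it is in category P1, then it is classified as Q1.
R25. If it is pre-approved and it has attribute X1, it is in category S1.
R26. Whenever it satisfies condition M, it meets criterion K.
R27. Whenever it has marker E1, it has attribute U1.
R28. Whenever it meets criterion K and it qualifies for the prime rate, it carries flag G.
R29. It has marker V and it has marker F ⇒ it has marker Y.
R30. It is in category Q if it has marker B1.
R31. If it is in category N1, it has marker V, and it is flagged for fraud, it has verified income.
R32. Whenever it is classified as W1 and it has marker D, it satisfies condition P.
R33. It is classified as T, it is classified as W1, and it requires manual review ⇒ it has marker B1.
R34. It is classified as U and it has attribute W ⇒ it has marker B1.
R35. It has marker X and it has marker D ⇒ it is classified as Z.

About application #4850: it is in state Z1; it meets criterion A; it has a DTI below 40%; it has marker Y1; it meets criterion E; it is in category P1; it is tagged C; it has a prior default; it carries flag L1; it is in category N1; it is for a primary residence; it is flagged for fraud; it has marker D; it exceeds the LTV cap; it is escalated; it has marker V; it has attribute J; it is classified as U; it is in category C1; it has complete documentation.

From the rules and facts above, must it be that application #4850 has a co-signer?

Forward chaining from the given facts derives: has marker X, is in state K1, requires manual review, is declined, has marker E1, is classified as Q1, has attribute U1, has verified income, is classified as Z, is classified as T, is classified as D1, is in category J1, qualifies for the prime rate, is classified as W1, is approved, satisfies condition P, has marker B1, is in category Q, carries flag A1, is from an existing customer, is pre-approved, meets criterion K, carries flag G.
The only rule concluding "it has a co-signer" is R9, which needs "it has marker Y"; that is never established.

No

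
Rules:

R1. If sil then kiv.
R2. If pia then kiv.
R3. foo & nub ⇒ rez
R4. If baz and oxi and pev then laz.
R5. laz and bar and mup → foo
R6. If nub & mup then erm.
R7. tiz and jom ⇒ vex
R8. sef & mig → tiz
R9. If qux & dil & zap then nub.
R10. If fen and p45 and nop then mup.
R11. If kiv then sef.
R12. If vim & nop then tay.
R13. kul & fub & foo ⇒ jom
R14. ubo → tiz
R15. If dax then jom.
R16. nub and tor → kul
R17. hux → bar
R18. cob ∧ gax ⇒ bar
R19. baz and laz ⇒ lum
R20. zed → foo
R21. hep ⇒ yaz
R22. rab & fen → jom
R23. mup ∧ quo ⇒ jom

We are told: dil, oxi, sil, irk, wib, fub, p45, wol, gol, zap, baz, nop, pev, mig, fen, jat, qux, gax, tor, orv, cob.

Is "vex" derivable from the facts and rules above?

kiv  (by R1: sil)
laz  (by R4: baz, oxi, pev)
nub  (by R9: qux, dil, zap)
mup  (by R10: fen, p45, nop)
sef  (by R11: kiv)
kul  (by R16: nub, tor)
bar  (by R18: cob, gax)
foo  (by R5: laz, bar, mup)
tiz  (by R8: sef, mig)
jom  (by R13: kul, fub, foo)
vex  (by R7: tiz, jom)

Yes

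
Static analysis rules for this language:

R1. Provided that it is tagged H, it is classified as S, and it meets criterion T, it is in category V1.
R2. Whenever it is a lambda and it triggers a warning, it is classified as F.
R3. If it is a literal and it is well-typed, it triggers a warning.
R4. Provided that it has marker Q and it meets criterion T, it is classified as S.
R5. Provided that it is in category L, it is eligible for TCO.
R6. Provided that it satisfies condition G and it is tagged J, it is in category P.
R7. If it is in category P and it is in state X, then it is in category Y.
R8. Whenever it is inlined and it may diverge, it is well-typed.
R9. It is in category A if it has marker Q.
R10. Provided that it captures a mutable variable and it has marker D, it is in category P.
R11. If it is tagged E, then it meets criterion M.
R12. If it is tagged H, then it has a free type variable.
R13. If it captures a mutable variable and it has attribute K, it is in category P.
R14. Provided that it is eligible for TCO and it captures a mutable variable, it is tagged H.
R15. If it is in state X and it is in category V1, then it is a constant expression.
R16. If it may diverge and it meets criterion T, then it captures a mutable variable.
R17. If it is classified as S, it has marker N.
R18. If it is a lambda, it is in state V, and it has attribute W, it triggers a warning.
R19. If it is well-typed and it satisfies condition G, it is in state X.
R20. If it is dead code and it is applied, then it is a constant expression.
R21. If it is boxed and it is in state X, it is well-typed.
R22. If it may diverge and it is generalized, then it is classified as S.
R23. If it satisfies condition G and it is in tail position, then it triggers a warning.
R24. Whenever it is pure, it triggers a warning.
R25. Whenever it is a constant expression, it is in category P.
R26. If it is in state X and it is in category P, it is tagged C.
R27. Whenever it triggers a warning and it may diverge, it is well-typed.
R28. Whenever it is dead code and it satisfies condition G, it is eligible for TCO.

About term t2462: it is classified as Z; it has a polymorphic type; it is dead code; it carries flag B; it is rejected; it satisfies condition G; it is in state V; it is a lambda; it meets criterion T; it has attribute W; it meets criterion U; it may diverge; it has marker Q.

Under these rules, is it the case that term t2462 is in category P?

Yes

By R4 (it has marker Q, it meets criterion T): it is classified as S.
By R16 (it may diverge, it meets criterion T): it captures a mutable variable.
By R18 (it is a lambda, it is in state V, it has attribute W): it triggers a warning.
By R27 (it triggers a warning, it may diverge): it is well-typed.
By R28 (it is dead code, it satisfies condition G): it is eligible for TCO.
By R14 (it is eligible for TCO, it captures a mutable variable): it is tagged H.
By R19 (it is well-typed, it satisfies condition G): it is in state X.
By R1 (it is tagged H, it is classified as S, it meets criterion T): it is in category V1.
By R15 (it is in state X, it is in category V1): it is a constant expression.
By R25 (it is a constant expression): it is in category P.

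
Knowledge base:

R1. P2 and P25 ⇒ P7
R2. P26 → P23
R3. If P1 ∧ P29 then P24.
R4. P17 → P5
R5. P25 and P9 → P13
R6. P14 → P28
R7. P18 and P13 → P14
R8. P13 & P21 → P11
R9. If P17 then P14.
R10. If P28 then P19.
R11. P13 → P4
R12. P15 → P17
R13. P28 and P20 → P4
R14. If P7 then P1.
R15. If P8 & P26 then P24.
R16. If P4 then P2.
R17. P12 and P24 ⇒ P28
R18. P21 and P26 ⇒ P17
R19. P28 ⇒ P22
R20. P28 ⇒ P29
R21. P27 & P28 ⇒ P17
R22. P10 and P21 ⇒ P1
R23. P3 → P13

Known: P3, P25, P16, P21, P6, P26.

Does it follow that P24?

Yes

P17  (by R18: P21, P26)
P13  (by R23: P3)
P14  (by R9: P17)
P4  (by R11: P13)
P2  (by R16: P4)
P7  (by R1: P2, P25)
P28  (by R6: P14)
P1  (by R14: P7)
P29  (by R20: P28)
P24  (by R3: P1, P29)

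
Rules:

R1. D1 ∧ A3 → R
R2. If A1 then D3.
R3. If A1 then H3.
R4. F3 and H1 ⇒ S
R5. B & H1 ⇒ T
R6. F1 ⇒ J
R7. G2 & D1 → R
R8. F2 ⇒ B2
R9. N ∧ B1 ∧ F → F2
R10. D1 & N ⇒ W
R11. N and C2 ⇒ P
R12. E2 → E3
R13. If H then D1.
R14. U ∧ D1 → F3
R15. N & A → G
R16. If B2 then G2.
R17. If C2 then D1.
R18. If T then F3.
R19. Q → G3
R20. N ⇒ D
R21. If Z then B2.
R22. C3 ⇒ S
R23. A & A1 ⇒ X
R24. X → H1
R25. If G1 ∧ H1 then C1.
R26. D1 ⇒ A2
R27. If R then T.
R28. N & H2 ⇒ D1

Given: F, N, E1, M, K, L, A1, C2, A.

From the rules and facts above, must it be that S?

Forward chaining from the given facts derives: D3, H3, P, G, D1, D, X, H1, A2, W.
Rules concluding S: R4 needs F3; R22 needs C3 — none of these are established.

No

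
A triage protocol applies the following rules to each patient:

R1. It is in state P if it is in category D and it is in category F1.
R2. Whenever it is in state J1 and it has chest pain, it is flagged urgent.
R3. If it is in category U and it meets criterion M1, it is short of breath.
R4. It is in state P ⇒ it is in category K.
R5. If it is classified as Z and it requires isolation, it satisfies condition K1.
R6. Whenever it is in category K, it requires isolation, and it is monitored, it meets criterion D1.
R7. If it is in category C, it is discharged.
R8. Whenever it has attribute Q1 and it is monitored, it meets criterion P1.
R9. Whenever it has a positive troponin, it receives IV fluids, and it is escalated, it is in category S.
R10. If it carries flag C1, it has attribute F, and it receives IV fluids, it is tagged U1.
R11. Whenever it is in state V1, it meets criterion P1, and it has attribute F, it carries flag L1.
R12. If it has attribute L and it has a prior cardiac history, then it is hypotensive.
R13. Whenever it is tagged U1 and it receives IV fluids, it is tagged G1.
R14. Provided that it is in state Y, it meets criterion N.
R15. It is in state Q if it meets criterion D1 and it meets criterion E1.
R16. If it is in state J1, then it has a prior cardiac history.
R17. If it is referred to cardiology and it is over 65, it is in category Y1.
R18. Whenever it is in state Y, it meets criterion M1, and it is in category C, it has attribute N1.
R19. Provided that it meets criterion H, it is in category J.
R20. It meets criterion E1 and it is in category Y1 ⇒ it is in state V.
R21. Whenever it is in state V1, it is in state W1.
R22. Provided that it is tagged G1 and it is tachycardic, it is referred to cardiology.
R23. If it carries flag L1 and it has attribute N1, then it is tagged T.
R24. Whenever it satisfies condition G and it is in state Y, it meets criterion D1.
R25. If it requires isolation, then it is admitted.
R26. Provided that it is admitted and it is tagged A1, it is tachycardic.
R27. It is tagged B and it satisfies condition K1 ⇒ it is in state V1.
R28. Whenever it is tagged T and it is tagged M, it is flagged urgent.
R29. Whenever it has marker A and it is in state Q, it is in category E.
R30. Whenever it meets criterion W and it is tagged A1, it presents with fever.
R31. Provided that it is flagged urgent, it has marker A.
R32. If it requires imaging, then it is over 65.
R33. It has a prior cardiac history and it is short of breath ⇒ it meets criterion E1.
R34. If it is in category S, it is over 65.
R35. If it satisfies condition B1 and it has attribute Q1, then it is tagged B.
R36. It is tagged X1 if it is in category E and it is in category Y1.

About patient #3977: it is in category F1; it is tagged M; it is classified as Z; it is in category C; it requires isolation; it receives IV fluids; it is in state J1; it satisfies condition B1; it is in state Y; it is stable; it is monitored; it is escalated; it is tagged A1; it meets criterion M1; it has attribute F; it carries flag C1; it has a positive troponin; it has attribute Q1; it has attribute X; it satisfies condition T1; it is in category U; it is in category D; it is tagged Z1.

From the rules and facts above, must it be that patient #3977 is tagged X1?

Yes

By R1 (it is in category D, it is in category F1): it is in state P.
By R3 (it is in category U, it meets criterion M1): it is short of breath.
By R4 (it is in state P): it is in category K.
By R5 (it is classified as Z, it requires isolation): it satisfies condition K1.
By R6 (it is in category K, it requires isolation, it is monitored): it meets criterion D1.
By R8 (it has attribute Q1, it is monitored): it meets criterion P1.
By R9 (it has a positive troponin, it receives IV fluids, it is escalated): it is in category S.
By R10 (it carries flag C1, it has attribute F, it receives IV fluids): it is tagged U1.
By R13 (it is tagged U1, it receives IV fluids): it is tagged G1.
By R16 (it is in state J1): it has a prior cardiac history.
By R18 (it is in state Y, it meets criterion M1, it is in category C): it has attribute N1.
By R25 (it requires isolation): it is admitted.
By R26 (it is admitted, it is tagged A1): it is tachycardic.
By R33 (it has a prior cardiac history, it is short of breath): it meets criterion E1.
By R34 (it is in category S): it is over 65.
By R35 (it satisfies condition B1, it has attribute Q1): it is tagged B.
By R15 (it meets criterion D1, it meets criterion E1): it is in state Q.
By R22 (it is tagged G1, it is tachycardic): it is referred to cardiology.
By R27 (it is tagged B, it satisfies condition K1): it is in state V1.
By R11 (it is in state V1, it meets criterion P1, it has attribute F): it carries flag L1.
By R17 (it is referred to cardiology, it is over 65): it is in category Y1.
By R23 (it carries flag L1, it has attribute N1): it is tagged T.
By R28 (it is tagged T, it is tagged M): it is flagged urgent.
By R31 (it is flagged urgent): it has marker A.
By R29 (it has marker A, it is in state Q): it is in category E.
By R36 (it is in category E, it is in category Y1): it is tagged X1.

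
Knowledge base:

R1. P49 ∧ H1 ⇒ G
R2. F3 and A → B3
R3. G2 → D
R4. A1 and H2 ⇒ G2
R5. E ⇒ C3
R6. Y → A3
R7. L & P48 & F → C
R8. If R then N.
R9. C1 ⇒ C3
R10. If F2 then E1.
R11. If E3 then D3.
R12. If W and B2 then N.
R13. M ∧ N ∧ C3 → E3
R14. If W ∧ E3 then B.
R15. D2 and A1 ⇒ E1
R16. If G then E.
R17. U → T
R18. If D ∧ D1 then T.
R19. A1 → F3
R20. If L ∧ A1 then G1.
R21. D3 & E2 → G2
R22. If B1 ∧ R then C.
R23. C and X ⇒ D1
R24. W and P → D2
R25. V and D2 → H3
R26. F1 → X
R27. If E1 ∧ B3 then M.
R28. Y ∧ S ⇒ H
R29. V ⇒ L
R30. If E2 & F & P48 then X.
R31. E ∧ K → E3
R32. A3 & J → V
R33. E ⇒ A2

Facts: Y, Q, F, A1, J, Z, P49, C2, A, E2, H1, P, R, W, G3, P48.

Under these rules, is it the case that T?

G  (by R1: P49, H1)
A3  (by R6: Y)
N  (by R8: R)
E  (by R16: G)
F3  (by R19: A1)
D2  (by R24: W, P)
X  (by R30: E2, F, P48)
V  (by R32: A3, J)
B3  (by R2: F3, A)
C3  (by R5: E)
E1  (by R15: D2, A1)
M  (by R27: E1, B3)
L  (by R29: V)
C  (by R7: L, P48, F)
E3  (by R13: M, N, C3)
D1  (by R23: C, X)
D3  (by R11: E3)
G2  (by R21: D3, E2)
D  (by R3: G2)
T  (by R18: D, D1)

Yes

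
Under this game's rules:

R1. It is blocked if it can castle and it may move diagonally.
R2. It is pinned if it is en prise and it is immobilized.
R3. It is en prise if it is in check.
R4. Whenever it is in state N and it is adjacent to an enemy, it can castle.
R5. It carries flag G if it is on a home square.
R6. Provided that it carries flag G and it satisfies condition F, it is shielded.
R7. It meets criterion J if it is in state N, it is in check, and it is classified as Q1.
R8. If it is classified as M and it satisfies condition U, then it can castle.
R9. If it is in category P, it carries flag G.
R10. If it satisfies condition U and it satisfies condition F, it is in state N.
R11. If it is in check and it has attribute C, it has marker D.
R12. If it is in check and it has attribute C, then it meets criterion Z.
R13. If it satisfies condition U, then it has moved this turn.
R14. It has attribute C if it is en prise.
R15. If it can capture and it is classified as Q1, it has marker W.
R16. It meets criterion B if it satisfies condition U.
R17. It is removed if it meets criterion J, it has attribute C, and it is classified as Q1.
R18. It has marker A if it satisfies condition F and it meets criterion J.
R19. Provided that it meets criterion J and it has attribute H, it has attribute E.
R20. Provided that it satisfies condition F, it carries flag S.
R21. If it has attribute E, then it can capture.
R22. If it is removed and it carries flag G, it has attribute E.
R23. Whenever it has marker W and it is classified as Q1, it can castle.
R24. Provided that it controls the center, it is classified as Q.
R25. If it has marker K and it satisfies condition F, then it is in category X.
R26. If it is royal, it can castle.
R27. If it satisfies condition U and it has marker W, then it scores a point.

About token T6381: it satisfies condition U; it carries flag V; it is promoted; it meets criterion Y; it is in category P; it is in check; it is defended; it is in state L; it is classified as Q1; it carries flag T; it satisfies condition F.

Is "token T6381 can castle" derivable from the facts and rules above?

Yes

By R3 (it is in check): it is en prise.
By R9 (it is in category P): it carries flag G.
By R10 (it satisfies condition U, it satisfies condition F): it is in state N.
By R14 (it is en prise): it has attribute C.
By R7 (it is in state N, it is in check, it is classified as Q1): it meets criterion J.
By R17 (it meets criterion J, it has attribute C, it is classified as Q1): it is removed.
By R22 (it is removed, it carries flag G): it has attribute E.
By R21 (it has attribute E): it can capture.
By R15 (it can capture, it is classified as Q1): it has marker W.
By R23 (it has marker W, it is classified as Q1): it can castle.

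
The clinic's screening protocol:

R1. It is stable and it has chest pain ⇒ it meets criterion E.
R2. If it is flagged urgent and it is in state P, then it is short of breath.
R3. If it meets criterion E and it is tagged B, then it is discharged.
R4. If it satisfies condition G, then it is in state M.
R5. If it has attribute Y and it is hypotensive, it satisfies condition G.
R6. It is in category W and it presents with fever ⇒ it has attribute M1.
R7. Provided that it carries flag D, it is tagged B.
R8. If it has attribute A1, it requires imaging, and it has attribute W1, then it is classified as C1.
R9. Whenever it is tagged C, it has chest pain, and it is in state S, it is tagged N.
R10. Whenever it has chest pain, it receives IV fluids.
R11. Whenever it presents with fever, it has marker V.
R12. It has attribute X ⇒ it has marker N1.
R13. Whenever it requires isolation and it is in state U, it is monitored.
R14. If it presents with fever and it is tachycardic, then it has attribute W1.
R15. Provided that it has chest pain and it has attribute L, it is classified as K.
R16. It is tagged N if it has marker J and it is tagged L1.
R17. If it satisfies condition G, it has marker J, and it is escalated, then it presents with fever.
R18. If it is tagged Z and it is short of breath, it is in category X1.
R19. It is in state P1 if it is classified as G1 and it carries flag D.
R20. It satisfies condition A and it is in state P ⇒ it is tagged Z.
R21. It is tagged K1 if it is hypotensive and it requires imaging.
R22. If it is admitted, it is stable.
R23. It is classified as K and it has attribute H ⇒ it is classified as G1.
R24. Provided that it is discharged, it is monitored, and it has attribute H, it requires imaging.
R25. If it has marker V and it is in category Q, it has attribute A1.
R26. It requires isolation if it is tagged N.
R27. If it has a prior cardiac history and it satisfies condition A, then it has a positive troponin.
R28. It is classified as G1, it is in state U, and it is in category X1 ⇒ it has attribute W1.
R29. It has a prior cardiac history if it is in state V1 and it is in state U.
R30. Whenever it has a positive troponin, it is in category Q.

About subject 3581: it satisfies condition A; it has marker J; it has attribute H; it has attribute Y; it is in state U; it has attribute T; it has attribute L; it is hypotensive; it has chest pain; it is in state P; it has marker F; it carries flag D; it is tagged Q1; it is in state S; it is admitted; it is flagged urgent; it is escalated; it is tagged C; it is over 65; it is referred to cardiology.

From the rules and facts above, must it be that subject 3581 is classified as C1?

Forward chaining from the given facts derives: is short of breath, satisfies condition G, is tagged B, is tagged N, receives IV fluids, is classified as K, presents with fever, is tagged Z, is stable, is classified as G1, requires isolation, meets criterion E, is discharged, is in state M, has marker V, is monitored, is in category X1, is in state P1, requires imaging, has attribute W1, is tagged K1.
The only rule concluding "it is classified as C1" is R8, which needs "it has attribute A1"; that is never established.

No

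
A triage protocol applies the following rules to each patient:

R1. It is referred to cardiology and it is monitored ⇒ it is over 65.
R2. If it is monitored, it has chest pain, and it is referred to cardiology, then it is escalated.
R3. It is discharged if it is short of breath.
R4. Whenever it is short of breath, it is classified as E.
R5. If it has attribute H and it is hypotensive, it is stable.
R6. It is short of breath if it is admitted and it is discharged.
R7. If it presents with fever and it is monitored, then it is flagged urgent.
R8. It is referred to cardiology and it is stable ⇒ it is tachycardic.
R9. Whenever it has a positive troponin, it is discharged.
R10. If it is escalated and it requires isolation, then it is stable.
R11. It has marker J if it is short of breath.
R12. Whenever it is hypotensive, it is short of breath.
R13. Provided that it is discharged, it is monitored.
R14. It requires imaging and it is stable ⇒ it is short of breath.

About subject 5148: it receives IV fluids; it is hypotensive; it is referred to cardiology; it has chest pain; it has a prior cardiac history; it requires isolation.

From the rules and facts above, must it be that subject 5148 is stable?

By R12 (it is hypotensive): it is short of breath.
By R3 (it is short of breath): it is discharged.
By R13 (it is discharged): it is monitored.
By R2 (it is monitored, it has chest pain, it is referred to cardiology): it is escalated.
By R10 (it is escalated, it requires isolation): it is stable.

Yes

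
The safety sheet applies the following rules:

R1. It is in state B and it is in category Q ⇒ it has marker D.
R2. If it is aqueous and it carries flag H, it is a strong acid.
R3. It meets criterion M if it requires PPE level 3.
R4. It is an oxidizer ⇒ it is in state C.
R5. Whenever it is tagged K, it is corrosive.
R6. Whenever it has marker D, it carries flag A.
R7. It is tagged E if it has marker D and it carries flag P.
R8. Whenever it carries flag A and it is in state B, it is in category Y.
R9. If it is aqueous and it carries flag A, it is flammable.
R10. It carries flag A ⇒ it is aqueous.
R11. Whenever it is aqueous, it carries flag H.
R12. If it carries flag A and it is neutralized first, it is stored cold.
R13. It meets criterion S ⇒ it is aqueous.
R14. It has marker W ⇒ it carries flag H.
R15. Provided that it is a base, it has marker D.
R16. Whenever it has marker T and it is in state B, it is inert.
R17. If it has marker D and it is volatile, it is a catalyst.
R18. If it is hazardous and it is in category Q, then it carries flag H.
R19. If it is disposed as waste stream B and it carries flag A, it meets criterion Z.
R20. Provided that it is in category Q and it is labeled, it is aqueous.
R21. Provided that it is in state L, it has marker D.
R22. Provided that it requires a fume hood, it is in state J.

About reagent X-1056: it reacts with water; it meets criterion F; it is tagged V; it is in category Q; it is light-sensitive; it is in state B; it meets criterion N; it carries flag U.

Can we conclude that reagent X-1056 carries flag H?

By R1 (it is in state B, it is in category Q): it has marker D.
By R6 (it has marker D): it carries flag A.
By R10 (it carries flag A): it is aqueous.
By R11 (it is aqueous): it carries flag H.

Yes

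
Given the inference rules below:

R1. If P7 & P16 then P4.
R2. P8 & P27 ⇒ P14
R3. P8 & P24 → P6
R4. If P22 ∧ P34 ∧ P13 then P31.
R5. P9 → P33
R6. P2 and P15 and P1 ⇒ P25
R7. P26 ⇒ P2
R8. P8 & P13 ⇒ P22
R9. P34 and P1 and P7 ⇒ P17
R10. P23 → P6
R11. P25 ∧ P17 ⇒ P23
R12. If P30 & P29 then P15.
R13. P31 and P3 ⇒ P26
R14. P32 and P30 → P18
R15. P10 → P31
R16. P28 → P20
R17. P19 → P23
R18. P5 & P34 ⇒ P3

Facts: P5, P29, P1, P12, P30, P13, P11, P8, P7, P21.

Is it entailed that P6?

No

Forward chaining from the given facts derives: P22, P15.
Rules concluding P6: R3 needs P24; R10 needs P23 — none of these are established.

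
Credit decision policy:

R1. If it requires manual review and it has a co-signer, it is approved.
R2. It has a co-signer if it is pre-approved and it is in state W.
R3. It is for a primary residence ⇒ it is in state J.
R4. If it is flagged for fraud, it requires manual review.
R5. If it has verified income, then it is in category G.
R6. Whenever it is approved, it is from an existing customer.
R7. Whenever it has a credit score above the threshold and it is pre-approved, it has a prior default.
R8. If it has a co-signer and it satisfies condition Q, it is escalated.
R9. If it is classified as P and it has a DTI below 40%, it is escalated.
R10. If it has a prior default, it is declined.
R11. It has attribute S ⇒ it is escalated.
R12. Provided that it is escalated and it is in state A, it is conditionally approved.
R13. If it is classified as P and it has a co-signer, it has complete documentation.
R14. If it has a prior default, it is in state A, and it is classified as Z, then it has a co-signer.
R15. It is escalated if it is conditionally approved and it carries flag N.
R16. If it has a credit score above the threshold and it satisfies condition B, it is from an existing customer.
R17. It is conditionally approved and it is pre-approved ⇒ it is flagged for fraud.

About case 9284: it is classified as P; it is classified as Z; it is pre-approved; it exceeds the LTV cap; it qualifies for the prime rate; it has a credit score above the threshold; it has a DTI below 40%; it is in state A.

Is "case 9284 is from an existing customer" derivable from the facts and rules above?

Yes

By R7 (it has a credit score above the threshold, it is pre-approved): it has a prior default.
By R9 (it is classified as P, it has a DTI below 40%): it is escalated.
By R12 (it is escalated, it is in state A): it is conditionally approved.
By R14 (it has a prior default, it is in state A, it is classified as Z): it has a co-signer.
By R17 (it is conditionally approved, it is pre-approved): it is flagged for fraud.
By R4 (it is flagged for fraud): it requires manual review.
By R1 (it requires manual review, it has a co-signer): it is approved.
By R6 (it is approved): it is from an existing customer.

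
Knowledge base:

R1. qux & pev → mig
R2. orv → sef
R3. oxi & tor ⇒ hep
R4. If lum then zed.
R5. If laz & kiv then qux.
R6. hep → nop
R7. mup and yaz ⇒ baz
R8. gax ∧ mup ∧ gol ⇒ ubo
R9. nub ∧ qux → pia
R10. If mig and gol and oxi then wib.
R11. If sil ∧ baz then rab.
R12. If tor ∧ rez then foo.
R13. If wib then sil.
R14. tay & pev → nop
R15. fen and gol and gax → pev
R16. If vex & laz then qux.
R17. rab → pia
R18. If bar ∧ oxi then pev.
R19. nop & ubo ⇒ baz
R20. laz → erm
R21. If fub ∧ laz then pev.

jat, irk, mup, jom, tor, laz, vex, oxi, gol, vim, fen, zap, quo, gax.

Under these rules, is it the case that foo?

No

Forward chaining from the given facts derives: hep, nop, ubo, pev, qux, baz, erm, mig, wib, sil, rab, pia.
The only rule concluding foo is R12, which needs rez; that is never established.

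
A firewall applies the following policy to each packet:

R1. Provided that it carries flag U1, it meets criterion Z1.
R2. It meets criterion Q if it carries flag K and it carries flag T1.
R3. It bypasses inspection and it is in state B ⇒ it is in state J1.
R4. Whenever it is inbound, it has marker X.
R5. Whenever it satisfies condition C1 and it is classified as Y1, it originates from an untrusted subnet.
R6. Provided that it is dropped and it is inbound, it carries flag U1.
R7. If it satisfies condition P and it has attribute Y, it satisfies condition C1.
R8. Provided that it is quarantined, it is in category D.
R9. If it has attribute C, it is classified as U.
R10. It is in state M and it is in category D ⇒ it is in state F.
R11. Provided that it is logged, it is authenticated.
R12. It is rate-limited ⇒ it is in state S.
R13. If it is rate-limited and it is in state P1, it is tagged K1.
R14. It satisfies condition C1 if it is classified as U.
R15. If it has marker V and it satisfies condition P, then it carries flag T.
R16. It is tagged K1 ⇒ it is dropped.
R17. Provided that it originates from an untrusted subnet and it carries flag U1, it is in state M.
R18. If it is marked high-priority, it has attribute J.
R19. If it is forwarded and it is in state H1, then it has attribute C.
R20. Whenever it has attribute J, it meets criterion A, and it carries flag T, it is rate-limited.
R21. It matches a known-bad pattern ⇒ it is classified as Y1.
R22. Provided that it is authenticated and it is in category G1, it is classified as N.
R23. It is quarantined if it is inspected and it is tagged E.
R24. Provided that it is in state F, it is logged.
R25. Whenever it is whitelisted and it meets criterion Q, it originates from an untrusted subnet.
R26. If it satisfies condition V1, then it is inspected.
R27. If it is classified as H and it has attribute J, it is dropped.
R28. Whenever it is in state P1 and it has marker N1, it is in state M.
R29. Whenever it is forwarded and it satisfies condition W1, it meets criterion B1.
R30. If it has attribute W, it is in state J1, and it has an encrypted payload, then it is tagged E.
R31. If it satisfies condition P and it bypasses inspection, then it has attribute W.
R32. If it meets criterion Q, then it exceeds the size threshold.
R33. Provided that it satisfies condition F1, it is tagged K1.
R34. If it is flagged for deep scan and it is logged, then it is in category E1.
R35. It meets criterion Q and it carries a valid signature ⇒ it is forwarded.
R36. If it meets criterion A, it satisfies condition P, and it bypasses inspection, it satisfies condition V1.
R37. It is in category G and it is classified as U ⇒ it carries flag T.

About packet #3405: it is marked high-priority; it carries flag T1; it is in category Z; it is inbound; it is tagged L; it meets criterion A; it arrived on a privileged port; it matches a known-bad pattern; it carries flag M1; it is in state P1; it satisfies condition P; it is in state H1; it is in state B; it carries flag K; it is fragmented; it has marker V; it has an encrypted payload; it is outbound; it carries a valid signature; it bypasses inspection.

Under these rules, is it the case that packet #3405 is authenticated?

Yes

By R2 (it carries flag K, it carries flag T1): it meets criterion Q.
By R3 (it bypasses inspection, it is in state B): it is in state J1.
By R15 (it has marker V, it satisfies condition P): it carries flag T.
By R18 (it is marked high-priority): it has attribute J.
By R20 (it has attribute J, it meets criterion A, it carries flag T): it is rate-limited.
By R21 (it matches a known-bad pattern): it is classified as Y1.
By R31 (it satisfies condition P, it bypasses inspection): it has attribute W.
By R35 (it meets criterion Q, it carries a valid signature): it is forwarded.
By R36 (it meets criterion A, it satisfies condition P, it bypasses inspection): it satisfies condition V1.
By R13 (it is rate-limited, it is in state P1): it is tagged K1.
By R16 (it is tagged K1): it is dropped.
By R19 (it is forwarded, it is in state H1): it has attribute C.
By R26 (it satisfies condition V1): it is inspected.
By R30 (it has attribute W, it is in state J1, it has an encrypted payload): it is tagged E.
By R6 (it is dropped, it is inbound): it carries flag U1.
By R9 (it has attribute C): it is classified as U.
By R14 (it is classified as U): it satisfies condition C1.
By R23 (it is inspected, it is tagged E): it is quarantined.
By R5 (it satisfies condition C1, it is classified as Y1): it originates from an untrusted subnet.
By R8 (it is quarantined): it is in category D.
By R17 (it originates from an untrusted subnet, it carries flag U1): it is in state M.
By R10 (it is in state M, it is in category D): it is in state F.
By R24 (it is in state F): it is logged.
By R11 (it is logged): it is authenticated.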